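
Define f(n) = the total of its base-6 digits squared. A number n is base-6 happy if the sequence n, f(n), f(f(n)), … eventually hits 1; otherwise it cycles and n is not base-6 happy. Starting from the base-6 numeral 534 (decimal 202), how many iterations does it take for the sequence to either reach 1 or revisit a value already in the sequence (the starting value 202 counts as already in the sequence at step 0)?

12

202 = (5,3,4)_6 → 5² + 3² + 4² = 50
50 = (1,2,2)_6 → 1² + 2² + 2² = 9
9 = (1,3)_6 → 1² + 3² = 10
10 = (1,4)_6 → 1² + 4² = 17
17 = (2,5)_6 → 2² + 5² = 29
29 = (4,5)_6 → 4² + 5² = 41
41 = (1,0,5)_6 → 1² + 0² + 5² = 26
26 = (4,2)_6 → 4² + 2² = 20
20 = (3,2)_6 → 3² + 2² = 13
13 = (2,1)_6 → 2² + 1² = 5
5 = (5)_6 → 5² = 25
25 = (4,1)_6 → 4² + 1² = 17  — 17 repeats.
That took 12 steps.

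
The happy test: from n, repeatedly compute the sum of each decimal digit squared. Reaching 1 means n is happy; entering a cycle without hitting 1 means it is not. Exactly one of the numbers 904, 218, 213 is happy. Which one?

904

904: 904 → 97 → 130 → 10 → 1  — reaches 1 (happy)
218: 218 → 69 → 117 → 51 → 26 → 40 → 16 → 37 → 58 → 89 → 145 → 42 → 20 → 4 → 16  — repeats 16 (not happy)
213: 213 → 14 → 17 → 50 → 25 → 29 → 85 → 89 → 145 → 42 → 20 → 4 → 16 → 37 → 58 → 89  — repeats 89 (not happy)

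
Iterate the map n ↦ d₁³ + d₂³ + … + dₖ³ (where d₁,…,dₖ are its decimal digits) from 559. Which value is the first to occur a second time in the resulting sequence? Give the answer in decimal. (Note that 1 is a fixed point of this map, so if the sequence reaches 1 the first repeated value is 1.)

559 → 5³ + 5³ + 9³ = 125 + 125 + 729 = 979
979 → 9³ + 7³ + 9³ = 729 + 343 + 729 = 1801
1801 → 1³ + 8³ + 0³ + 1³ = 1 + 512 + 0 + 1 = 514
514 → 5³ + 1³ + 4³ = 125 + 1 + 64 = 190
190 → 1³ + 9³ + 0³ = 1 + 729 + 0 = 730
730 → 7³ + 3³ + 0³ = 343 + 27 + 0 = 370
370 → 3³ + 7³ + 0³ = 27 + 343 + 0 = 370  — 370 already appeared earlier.

370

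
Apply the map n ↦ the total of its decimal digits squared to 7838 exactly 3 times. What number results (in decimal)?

2

7838 → 7² + 8² + 3² + 8² = 49 + 64 + 9 + 64 = 186
186 → 1² + 8² + 6² = 1 + 64 + 36 = 101
101 → 1² + 0² + 1² = 1 + 0 + 1 = 2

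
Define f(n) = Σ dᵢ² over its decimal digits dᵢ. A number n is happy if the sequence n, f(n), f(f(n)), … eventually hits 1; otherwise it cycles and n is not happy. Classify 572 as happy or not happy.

not happy

572 → 5² + 7² + 2² = 78
78 → 7² + 8² = 113
113 → 1² + 1² + 3² = 11
11 → 1² + 1² = 2
2 → 2² = 4
4 → 4² = 16
16 → 1² + 6² = 37
37 → 3² + 7² = 58
58 → 5² + 8² = 89
89 → 8² + 9² = 145
145 → 1² + 4² + 5² = 42
42 → 4² + 2² = 20
20 → 2² + 0² = 4  — 4 already seen; the sequence cycles without reaching 1.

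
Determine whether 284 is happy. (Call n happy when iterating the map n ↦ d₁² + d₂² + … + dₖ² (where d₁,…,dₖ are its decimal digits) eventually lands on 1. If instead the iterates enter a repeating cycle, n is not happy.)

not happy

284 → 2² + 8² + 4² = 4 + 64 + 16 = 84
84 → 8² + 4² = 64 + 16 = 80
80 → 8² + 0² = 64 + 0 = 64
64 → 6² + 4² = 36 + 16 = 52
52 → 5² + 2² = 25 + 4 = 29
29 → 2² + 9² = 4 + 81 = 85
85 → 8² + 5² = 64 + 25 = 89
89 → 8² + 9² = 64 + 81 = 145
145 → 1² + 4² + 5² = 1 + 16 + 25 = 42
42 → 4² + 2² = 16 + 4 = 20
20 → 2² + 0² = 4 + 0 = 4
4 → 4² = 16
16 → 1² + 6² = 1 + 36 = 37
37 → 3² + 7² = 9 + 49 = 58
58 → 5² + 8² = 25 + 64 = 89  — 89 already seen; the sequence cycles without reaching 1.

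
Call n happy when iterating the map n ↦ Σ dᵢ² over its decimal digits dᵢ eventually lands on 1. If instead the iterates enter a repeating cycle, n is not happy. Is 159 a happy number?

159 → 1² + 5² + 9² = 1 + 25 + 81 = 107
107 → 1² + 0² + 7² = 1 + 0 + 49 = 50
50 → 5² + 0² = 25 + 0 = 25
25 → 2² + 5² = 4 + 25 = 29
29 → 2² + 9² = 4 + 81 = 85
85 → 8² + 5² = 64 + 25 = 89
89 → 8² + 9² = 64 + 81 = 145
145 → 1² + 4² + 5² = 1 + 16 + 25 = 42
42 → 4² + 2² = 16 + 4 = 20
20 → 2² + 0² = 4 + 0 = 4
4 → 4² = 16
16 → 1² + 6² = 1 + 36 = 37
37 → 3² + 7² = 9 + 49 = 58
58 → 5² + 8² = 25 + 64 = 89  — 89 already seen; the sequence cycles without reaching 1.

not happy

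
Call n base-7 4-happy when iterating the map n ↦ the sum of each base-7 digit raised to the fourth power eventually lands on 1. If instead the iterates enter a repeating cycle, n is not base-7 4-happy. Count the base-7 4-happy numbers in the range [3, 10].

1

3: 3 → 81 → 513 → 179 → 593 → 1251 → 1043 → 97 → 2593 → 1459 → 963 → 1153 → 803 → 673 → 1923 → 1507 → 913 → 609 → 707 → 97  — not base-7 4-happy
4: 4 → 256 → 882 → 272 → 2002 → 2546 → 1938 → 2258 → 1808 → 1938  — not base-7 4-happy
5: 5 → 625 → 1267 → 1633 → 913 → 609 → 707 → 97 → 2593 → 1459 → 963 → 1153 → 803 → 673 → 1923 → 1507 → 913  — not base-7 4-happy
6: 6 → 1296 → 788 → 288 → 1922 → 1138 → 354 → 258 → 1922  — not base-7 4-happy
7: 7 → 1  — base-7 4-happy
8: 8 → 2 → 16 → 32 → 512 → 164 → 178 → 418 → 708 → 98 → 16  — not base-7 4-happy
9: 9 → 17 → 97 → 2593 → 1459 → 963 → 1153 → 803 → 673 → 1923 → 1507 → 913 → 609 → 707 → 97  — not base-7 4-happy
10: 10 → 82 → 882 → 272 → 2002 → 2546 → 1938 → 2258 → 1808 → 1938  — not base-7 4-happy
base-7 4-happy: 7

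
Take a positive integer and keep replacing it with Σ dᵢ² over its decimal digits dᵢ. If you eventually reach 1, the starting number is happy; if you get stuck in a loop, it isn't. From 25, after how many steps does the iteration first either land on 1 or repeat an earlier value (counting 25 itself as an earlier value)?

11

25 → 2² + 5² = 4 + 25 = 29
29 → 2² + 9² = 4 + 81 = 85
85 → 8² + 5² = 64 + 25 = 89
89 → 8² + 9² = 64 + 81 = 145
145 → 1² + 4² + 5² = 1 + 16 + 25 = 42
42 → 4² + 2² = 16 + 4 = 20
20 → 2² + 0² = 4 + 0 = 4
4 → 4² = 16
16 → 1² + 6² = 1 + 36 = 37
37 → 3² + 7² = 9 + 49 = 58
58 → 5² + 8² = 25 + 64 = 89  — 89 repeats.
That took 11 steps.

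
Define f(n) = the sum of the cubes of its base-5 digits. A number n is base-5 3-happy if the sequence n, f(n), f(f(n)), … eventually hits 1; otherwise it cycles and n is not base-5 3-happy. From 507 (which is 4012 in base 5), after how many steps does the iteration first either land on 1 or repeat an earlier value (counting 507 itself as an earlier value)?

9

507 = (4,0,1,2)_5 → 73
73 = (2,4,3)_5 → 99
99 = (3,4,4)_5 → 155
155 = (1,1,1,0)_5 → 3
3 = (3)_5 → 27
27 = (1,0,2)_5 → 9
9 = (1,4)_5 → 65
65 = (2,3,0)_5 → 35
35 = (1,2,0)_5 → 9  — 9 repeats.
That took 9 steps.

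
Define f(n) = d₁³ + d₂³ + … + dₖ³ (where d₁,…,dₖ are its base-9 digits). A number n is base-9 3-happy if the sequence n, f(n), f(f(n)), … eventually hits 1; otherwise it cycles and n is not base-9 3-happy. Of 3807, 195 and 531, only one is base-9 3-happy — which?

531

3807: 3807 → 133 → 469 → 469  — repeats 469 (not base-9 3-happy)
195: 195 → 251 → 539 → 853 → 409 → 189 → 35 → 539  — repeats 539 (not base-9 3-happy)
531: 531 → 341 → 577 → 345 → 99 → 9 → 1  — reaches 1 (base-9 3-happy)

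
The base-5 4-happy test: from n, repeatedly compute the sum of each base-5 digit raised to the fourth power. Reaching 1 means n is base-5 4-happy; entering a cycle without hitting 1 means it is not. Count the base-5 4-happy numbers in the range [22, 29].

1

22: 22 → 272 → 288 → 114 → 528 → 338 → 194 → 354 → 528  (repeats 528)
23: 23 → 337 → 129 → 257 → 33 → 83 → 163 → 99 → 593 → 499 → 849 → 595 → 593  (repeats 593)
24: 24 → 512 → 288 → 114 → 528 → 338 → 194 → 354 → 528  (repeats 528)
25: 25 → 1  (reaches 1)
26: 26 → 2 → 16 → 82 → 98 → 418 → 244 → 594 → 674 → 514 → 528 → 338 → 194 → 354 → 528  (repeats 528)
27: 27 → 17 → 97 → 353 → 353  (repeats 353)
28: 28 → 82 → 98 → 418 → 244 → 594 → 674 → 514 → 528 → 338 → 194 → 354 → 528  (repeats 528)
29: 29 → 257 → 33 → 83 → 163 → 99 → 593 → 499 → 849 → 595 → 593  (repeats 593)
base-5 4-happy: 25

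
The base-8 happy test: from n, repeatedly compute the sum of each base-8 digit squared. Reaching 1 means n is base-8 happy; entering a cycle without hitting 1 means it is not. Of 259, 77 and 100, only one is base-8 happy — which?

77

259: 259 → 25 → 10 → 5 → 25  — repeats 25 (not base-8 happy)
77: 77 → 27 → 18 → 8 → 1  — reaches 1 (base-8 happy)
100: 100 → 33 → 17 → 5 → 25 → 10 → 5  — repeats 5 (not base-8 happy)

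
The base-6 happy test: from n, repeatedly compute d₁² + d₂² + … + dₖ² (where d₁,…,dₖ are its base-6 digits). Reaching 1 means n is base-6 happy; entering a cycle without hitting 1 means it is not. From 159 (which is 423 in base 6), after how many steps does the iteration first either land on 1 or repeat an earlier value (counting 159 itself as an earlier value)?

159 = (4,2,3)_6 → 4² + 2² + 3² = 16 + 4 + 9 = 29
29 = (4,5)_6 → 4² + 5² = 16 + 25 = 41
41 = (1,0,5)_6 → 1² + 0² + 5² = 1 + 0 + 25 = 26
26 = (4,2)_6 → 4² + 2² = 16 + 4 = 20
20 = (3,2)_6 → 3² + 2² = 9 + 4 = 13
13 = (2,1)_6 → 2² + 1² = 4 + 1 = 5
5 = (5)_6 → 5² = 25
25 = (4,1)_6 → 4² + 1² = 16 + 1 = 17
17 = (2,5)_6 → 2² + 5² = 4 + 25 = 29  — 29 repeats.
That took 9 steps.

9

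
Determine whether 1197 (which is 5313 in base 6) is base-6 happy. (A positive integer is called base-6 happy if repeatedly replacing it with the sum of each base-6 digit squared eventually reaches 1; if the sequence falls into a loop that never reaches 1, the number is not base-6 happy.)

1197 = (5,3,1,3)_6 → 5² + 3² + 1² + 3² = 44
44 = (1,1,2)_6 → 1² + 1² + 2² = 6
6 = (1,0)_6 → 1² + 0² = 1  — reached 1.

base-6 happy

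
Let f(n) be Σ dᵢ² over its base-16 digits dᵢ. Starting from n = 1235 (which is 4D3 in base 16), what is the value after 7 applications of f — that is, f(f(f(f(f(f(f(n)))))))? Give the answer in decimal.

1235 = (4,13,3)_16 → 194
194 = (12,2)_16 → 148
148 = (9,4)_16 → 97
97 = (6,1)_16 → 37
37 = (2,5)_16 → 29
29 = (1,13)_16 → 170
170 = (10,10)_16 → 200

200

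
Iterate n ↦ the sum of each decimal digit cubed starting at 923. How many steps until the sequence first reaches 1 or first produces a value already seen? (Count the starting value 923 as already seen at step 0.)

923 → 9³ + 2³ + 3³ = 764
764 → 7³ + 6³ + 4³ = 623
623 → 6³ + 2³ + 3³ = 251
251 → 2³ + 5³ + 1³ = 134
134 → 1³ + 3³ + 4³ = 92
92 → 9³ + 2³ = 737
737 → 7³ + 3³ + 7³ = 713
713 → 7³ + 1³ + 3³ = 371
371 → 3³ + 7³ + 1³ = 371  — 371 repeats.
That took 9 steps.

9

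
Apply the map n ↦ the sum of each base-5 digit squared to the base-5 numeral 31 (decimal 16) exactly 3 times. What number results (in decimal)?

16 = (3,1)_5 → 3² + 1² = 10
10 = (2,0)_5 → 2² + 0² = 4
4 = (4)_5 → 4² = 16

16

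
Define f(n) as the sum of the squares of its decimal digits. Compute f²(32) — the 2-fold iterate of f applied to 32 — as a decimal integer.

10

32 → 3² + 2² = 9 + 4 = 13
13 → 1² + 3² = 1 + 9 = 10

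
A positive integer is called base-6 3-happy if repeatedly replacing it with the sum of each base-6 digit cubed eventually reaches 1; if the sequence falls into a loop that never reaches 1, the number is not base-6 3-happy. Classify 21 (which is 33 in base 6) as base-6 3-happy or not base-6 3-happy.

21 = (3,3)_6 → 3³ + 3³ = 54
54 = (1,3,0)_6 → 1³ + 3³ + 0³ = 28
28 = (4,4)_6 → 4³ + 4³ = 128
128 = (3,3,2)_6 → 3³ + 3³ + 2³ = 62
62 = (1,4,2)_6 → 1³ + 4³ + 2³ = 73
73 = (2,0,1)_6 → 2³ + 0³ + 1³ = 9
9 = (1,3)_6 → 1³ + 3³ = 28  — 28 already seen; the sequence cycles without reaching 1.

not base-6 3-happy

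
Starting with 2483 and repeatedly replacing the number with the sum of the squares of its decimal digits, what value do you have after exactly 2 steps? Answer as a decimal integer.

90

2483 → 2² + 4² + 8² + 3² = 4 + 16 + 64 + 9 = 93
93 → 9² + 3² = 81 + 9 = 90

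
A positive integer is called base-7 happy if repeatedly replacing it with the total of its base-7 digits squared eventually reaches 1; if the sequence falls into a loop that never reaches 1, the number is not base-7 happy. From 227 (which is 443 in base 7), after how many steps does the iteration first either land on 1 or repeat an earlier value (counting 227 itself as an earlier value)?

227 = (4,4,3)_7 → 4² + 4² + 3² = 41
41 = (5,6)_7 → 5² + 6² = 61
61 = (1,1,5)_7 → 1² + 1² + 5² = 27
27 = (3,6)_7 → 3² + 6² = 45
45 = (6,3)_7 → 6² + 3² = 45  — 45 repeats.
That took 5 steps.

5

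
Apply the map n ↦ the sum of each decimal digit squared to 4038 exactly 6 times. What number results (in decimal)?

4038 → 4² + 0² + 3² + 8² = 16 + 0 + 9 + 64 = 89
89 → 8² + 9² = 64 + 81 = 145
145 → 1² + 4² + 5² = 1 + 16 + 25 = 42
42 → 4² + 2² = 16 + 4 = 20
20 → 2² + 0² = 4 + 0 = 4
4 → 4² = 16

16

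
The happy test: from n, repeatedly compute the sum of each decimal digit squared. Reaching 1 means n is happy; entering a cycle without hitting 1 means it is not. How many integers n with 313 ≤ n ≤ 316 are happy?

313: 313 → 19 → 82 → 68 → 100 → 1  — happy
314: 314 → 26 → 40 → 16 → 37 → 58 → 89 → 145 → 42 → 20 → 4 → 16  — not happy
315: 315 → 35 → 34 → 25 → 29 → 85 → 89 → 145 → 42 → 20 → 4 → 16 → 37 → 58 → 89  — not happy
316: 316 → 46 → 52 → 29 → 85 → 89 → 145 → 42 → 20 → 4 → 16 → 37 → 58 → 89  — not happy
happy: 313

1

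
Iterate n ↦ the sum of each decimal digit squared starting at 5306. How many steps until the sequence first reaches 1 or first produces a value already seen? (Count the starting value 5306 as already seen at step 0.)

5306 → 5² + 3² + 0² + 6² = 25 + 9 + 0 + 36 = 70
70 → 7² + 0² = 49 + 0 = 49
49 → 4² + 9² = 16 + 81 = 97
97 → 9² + 7² = 81 + 49 = 130
130 → 1² + 3² + 0² = 1 + 9 + 0 = 10
10 → 1² + 0² = 1 + 0 = 1  — reached 1.
That took 6 steps.

6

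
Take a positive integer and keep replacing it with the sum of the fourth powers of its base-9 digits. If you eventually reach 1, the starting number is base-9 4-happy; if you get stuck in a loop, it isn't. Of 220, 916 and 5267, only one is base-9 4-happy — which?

5267

220: 220 → 1568 → 114 → 1378 → 4098 → 1956 → 1394 → 8194 → 290 → 722 → 8208 → 114  — repeats 114 (not base-9 4-happy)
916: 916 → 2434 → 418 → 882 → 4098 → 1956 → 1394 → 8194 → 290 → 722 → 8208 → 114 → 1378 → 4098  — repeats 4098 (not base-9 4-happy)
5267: 5267 → 2433 → 243 → 81 → 1  — reaches 1 (base-9 4-happy)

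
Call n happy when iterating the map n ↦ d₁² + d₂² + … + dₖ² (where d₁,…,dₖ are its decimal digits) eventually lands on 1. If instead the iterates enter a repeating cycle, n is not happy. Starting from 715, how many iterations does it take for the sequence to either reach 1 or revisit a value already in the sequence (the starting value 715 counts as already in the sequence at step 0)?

715 → 7² + 1² + 5² = 75
75 → 7² + 5² = 74
74 → 7² + 4² = 65
65 → 6² + 5² = 61
61 → 6² + 1² = 37
37 → 3² + 7² = 58
58 → 5² + 8² = 89
89 → 8² + 9² = 145
145 → 1² + 4² + 5² = 42
42 → 4² + 2² = 20
20 → 2² + 0² = 4
4 → 4² = 16
16 → 1² + 6² = 37  — 37 repeats.
That took 13 steps.

13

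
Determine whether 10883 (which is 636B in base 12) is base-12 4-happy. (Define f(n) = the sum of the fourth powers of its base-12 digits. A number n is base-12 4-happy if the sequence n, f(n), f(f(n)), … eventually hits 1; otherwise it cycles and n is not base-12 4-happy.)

10883 = (6,3,6,11)_12 → 6⁴ + 3⁴ + 6⁴ + 11⁴ = 17314
17314 = (10,0,2,10)_12 → 10⁴ + 0⁴ + 2⁴ + 10⁴ = 20016
20016 = (11,7,0,0)_12 → 11⁴ + 7⁴ + 0⁴ + 0⁴ = 17042
17042 = (9,10,4,2)_12 → 9⁴ + 10⁴ + 4⁴ + 2⁴ = 16833
16833 = (9,8,10,9)_12 → 9⁴ + 8⁴ + 10⁴ + 9⁴ = 27218
27218 = (1,3,9,0,2)_12 → 1⁴ + 3⁴ + 9⁴ + 0⁴ + 2⁴ = 6659
6659 = (3,10,2,11)_12 → 3⁴ + 10⁴ + 2⁴ + 11⁴ = 24738
24738 = (1,2,3,9,6)_12 → 1⁴ + 2⁴ + 3⁴ + 9⁴ + 6⁴ = 7955
7955 = (4,7,2,11)_12 → 4⁴ + 7⁴ + 2⁴ + 11⁴ = 17314  — 17314 already seen; the sequence cycles without reaching 1.

not base-12 4-happy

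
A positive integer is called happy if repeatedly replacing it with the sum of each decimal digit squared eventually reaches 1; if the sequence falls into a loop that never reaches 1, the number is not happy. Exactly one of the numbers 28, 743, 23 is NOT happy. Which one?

28: 28 → 68 → 100 → 1  — reaches 1 (happy)
743: 743 → 74 → 65 → 61 → 37 → 58 → 89 → 145 → 42 → 20 → 4 → 16 → 37  — repeats 37 (not happy)
23: 23 → 13 → 10 → 1  — reaches 1 (happy)

743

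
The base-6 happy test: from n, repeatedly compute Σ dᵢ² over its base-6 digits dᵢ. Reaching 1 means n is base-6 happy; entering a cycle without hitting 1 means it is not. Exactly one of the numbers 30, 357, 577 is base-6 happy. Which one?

30: 30 → 25 → 17 → 29 → 41 → 26 → 20 → 13 → 5 → 25  — repeats 25 (not base-6 happy)
357: 357 → 44 → 6 → 1  — reaches 1 (base-6 happy)
577: 577 → 21 → 18 → 9 → 10 → 17 → 29 → 41 → 26 → 20 → 13 → 5 → 25 → 17  — repeats 17 (not base-6 happy)

357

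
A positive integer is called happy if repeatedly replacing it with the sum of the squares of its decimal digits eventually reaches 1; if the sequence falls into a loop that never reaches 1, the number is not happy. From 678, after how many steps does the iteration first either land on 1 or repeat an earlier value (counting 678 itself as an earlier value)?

678 → 6² + 7² + 8² = 149
149 → 1² + 4² + 9² = 98
98 → 9² + 8² = 145
145 → 1² + 4² + 5² = 42
42 → 4² + 2² = 20
20 → 2² + 0² = 4
4 → 4² = 16
16 → 1² + 6² = 37
37 → 3² + 7² = 58
58 → 5² + 8² = 89
89 → 8² + 9² = 145  — 145 repeats.
That took 11 steps.

11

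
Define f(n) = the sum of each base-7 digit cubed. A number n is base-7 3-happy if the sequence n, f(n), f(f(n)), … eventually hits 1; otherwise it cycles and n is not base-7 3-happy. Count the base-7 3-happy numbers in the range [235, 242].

1

235: 235 → 253 → 127 → 73 → 55 → 217 → 91 → 217  — not base-7 3-happy
236: 236 → 314 → 440 → 434 → 218 → 92 → 218  — not base-7 3-happy
237: 237 → 405 → 219 → 99 → 9 → 9  — not base-7 3-happy
238: 238 → 280 → 250 → 250  — not base-7 3-happy
239: 239 → 281 → 251 → 341 → 557 → 137 → 197 → 65 → 17 → 35 → 125 → 251  — not base-7 3-happy
240: 240 → 288 → 342 → 648 → 282 → 258 → 342  — not base-7 3-happy
241: 241 → 307 → 433 → 343 → 1  — base-7 3-happy
242: 242 → 344 → 2 → 8 → 2  — not base-7 3-happy
base-7 3-happy: 241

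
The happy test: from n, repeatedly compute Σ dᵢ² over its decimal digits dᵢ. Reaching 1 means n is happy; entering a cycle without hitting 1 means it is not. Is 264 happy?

264 → 2² + 6² + 4² = 4 + 36 + 16 = 56
56 → 5² + 6² = 25 + 36 = 61
61 → 6² + 1² = 36 + 1 = 37
37 → 3² + 7² = 9 + 49 = 58
58 → 5² + 8² = 25 + 64 = 89
89 → 8² + 9² = 64 + 81 = 145
145 → 1² + 4² + 5² = 1 + 16 + 25 = 42
42 → 4² + 2² = 16 + 4 = 20
20 → 2² + 0² = 4 + 0 = 4
4 → 4² = 16
16 → 1² + 6² = 1 + 36 = 37  — 37 already seen; the sequence cycles without reaching 1.

not happy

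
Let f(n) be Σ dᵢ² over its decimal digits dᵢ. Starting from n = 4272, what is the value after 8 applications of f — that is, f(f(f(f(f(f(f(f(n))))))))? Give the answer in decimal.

4272 → 4² + 2² + 7² + 2² = 73
73 → 7² + 3² = 58
58 → 5² + 8² = 89
89 → 8² + 9² = 145
145 → 1² + 4² + 5² = 42
42 → 4² + 2² = 20
20 → 2² + 0² = 4
4 → 4² = 16

16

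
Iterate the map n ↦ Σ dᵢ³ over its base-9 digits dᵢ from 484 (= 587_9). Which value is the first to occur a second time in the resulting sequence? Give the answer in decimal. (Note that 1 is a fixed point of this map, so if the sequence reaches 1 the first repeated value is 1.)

484 = (5,8,7)_9 → 5³ + 8³ + 7³ = 980
980 = (1,3,0,8)_9 → 1³ + 3³ + 0³ + 8³ = 540
540 = (6,6,0)_9 → 6³ + 6³ + 0³ = 432
432 = (5,3,0)_9 → 5³ + 3³ + 0³ = 152
152 = (1,7,8)_9 → 1³ + 7³ + 8³ = 856
856 = (1,1,5,1)_9 → 1³ + 1³ + 5³ + 1³ = 128
128 = (1,5,2)_9 → 1³ + 5³ + 2³ = 134
134 = (1,5,8)_9 → 1³ + 5³ + 8³ = 638
638 = (7,7,8)_9 → 7³ + 7³ + 8³ = 1198
1198 = (1,5,7,1)_9 → 1³ + 5³ + 7³ + 1³ = 470
470 = (5,7,2)_9 → 5³ + 7³ + 2³ = 476
476 = (5,7,8)_9 → 5³ + 7³ + 8³ = 980  — 980 already appeared earlier.

980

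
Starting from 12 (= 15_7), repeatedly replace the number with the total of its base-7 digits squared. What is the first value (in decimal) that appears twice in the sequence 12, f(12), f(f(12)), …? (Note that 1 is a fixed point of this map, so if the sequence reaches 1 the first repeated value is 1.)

10

12 = (1,5)_7 → 26
26 = (3,5)_7 → 34
34 = (4,6)_7 → 52
52 = (1,0,3)_7 → 10
10 = (1,3)_7 → 10  — 10 already appeared earlier.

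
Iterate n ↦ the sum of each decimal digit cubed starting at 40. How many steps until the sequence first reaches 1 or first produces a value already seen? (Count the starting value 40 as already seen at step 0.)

7

40 → 4³ + 0³ = 64 + 0 = 64
64 → 6³ + 4³ = 216 + 64 = 280
280 → 2³ + 8³ + 0³ = 8 + 512 + 0 = 520
520 → 5³ + 2³ + 0³ = 125 + 8 + 0 = 133
133 → 1³ + 3³ + 3³ = 1 + 27 + 27 = 55
55 → 5³ + 5³ = 125 + 125 = 250
250 → 2³ + 5³ + 0³ = 8 + 125 + 0 = 133  — 133 repeats.
That took 7 steps.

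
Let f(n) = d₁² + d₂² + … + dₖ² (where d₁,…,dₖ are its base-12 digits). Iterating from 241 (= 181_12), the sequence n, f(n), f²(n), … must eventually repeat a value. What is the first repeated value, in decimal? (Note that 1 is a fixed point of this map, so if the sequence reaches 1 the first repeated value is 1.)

66

241 = (1,8,1)_12 → 1² + 8² + 1² = 1 + 64 + 1 = 66
66 = (5,6)_12 → 5² + 6² = 25 + 36 = 61
61 = (5,1)_12 → 5² + 1² = 25 + 1 = 26
26 = (2,2)_12 → 2² + 2² = 4 + 4 = 8
8 = (8)_12 → 8² = 64
64 = (5,4)_12 → 5² + 4² = 25 + 16 = 41
41 = (3,5)_12 → 3² + 5² = 9 + 25 = 34
34 = (2,10)_12 → 2² + 10² = 4 + 100 = 104
104 = (8,8)_12 → 8² + 8² = 64 + 64 = 128
128 = (10,8)_12 → 10² + 8² = 100 + 64 = 164
164 = (1,1,8)_12 → 1² + 1² + 8² = 1 + 1 + 64 = 66  — 66 already appeared earlier.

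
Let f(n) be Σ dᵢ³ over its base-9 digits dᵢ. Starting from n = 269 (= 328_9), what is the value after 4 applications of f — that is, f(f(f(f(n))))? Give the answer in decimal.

269 = (3,2,8)_9 → 3³ + 2³ + 8³ = 27 + 8 + 512 = 547
547 = (6,6,7)_9 → 6³ + 6³ + 7³ = 216 + 216 + 343 = 775
775 = (1,0,5,1)_9 → 1³ + 0³ + 5³ + 1³ = 1 + 0 + 125 + 1 = 127
127 = (1,5,1)_9 → 1³ + 5³ + 1³ = 1 + 125 + 1 = 127

127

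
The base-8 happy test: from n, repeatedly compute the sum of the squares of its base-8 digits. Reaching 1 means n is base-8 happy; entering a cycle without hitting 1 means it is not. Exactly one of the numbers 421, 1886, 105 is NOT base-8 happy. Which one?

1886

421: 421 → 77 → 27 → 18 → 8 → 1  — reaches 1 (base-8 happy)
1886: 1886 → 79 → 51 → 45 → 50 → 40 → 25 → 10 → 5 → 25  — repeats 25 (not base-8 happy)
105: 105 → 27 → 18 → 8 → 1  — reaches 1 (base-8 happy)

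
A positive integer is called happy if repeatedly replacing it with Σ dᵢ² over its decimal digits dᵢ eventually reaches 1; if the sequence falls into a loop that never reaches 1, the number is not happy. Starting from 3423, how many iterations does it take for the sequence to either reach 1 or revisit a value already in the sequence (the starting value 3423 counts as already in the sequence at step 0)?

11

3423 → 3² + 4² + 2² + 3² = 38
38 → 3² + 8² = 73
73 → 7² + 3² = 58
58 → 5² + 8² = 89
89 → 8² + 9² = 145
145 → 1² + 4² + 5² = 42
42 → 4² + 2² = 20
20 → 2² + 0² = 4
4 → 4² = 16
16 → 1² + 6² = 37
37 → 3² + 7² = 58  — 58 repeats.
That took 11 steps.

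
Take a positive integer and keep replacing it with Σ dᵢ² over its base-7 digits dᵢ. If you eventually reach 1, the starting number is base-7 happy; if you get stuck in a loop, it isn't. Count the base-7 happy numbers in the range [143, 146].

1

143: 143 → 49 → 1  — base-7 happy
144: 144 → 56 → 2 → 4 → 16 → 8 → 2  — not base-7 happy
145: 145 → 65 → 9 → 5 → 25 → 25  — not base-7 happy
146: 146 → 76 → 46 → 52 → 10 → 10  — not base-7 happy
base-7 happy: 143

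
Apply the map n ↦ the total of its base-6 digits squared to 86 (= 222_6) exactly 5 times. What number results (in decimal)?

13

86 = (2,2,2)_6 → 2² + 2² + 2² = 4 + 4 + 4 = 12
12 = (2,0)_6 → 2² + 0² = 4 + 0 = 4
4 = (4)_6 → 4² = 16
16 = (2,4)_6 → 2² + 4² = 4 + 16 = 20
20 = (3,2)_6 → 3² + 2² = 9 + 4 = 13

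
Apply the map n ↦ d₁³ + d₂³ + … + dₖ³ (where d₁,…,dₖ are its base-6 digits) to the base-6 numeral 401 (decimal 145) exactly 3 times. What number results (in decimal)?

190

145 = (4,0,1)_6 → 4³ + 0³ + 1³ = 64 + 0 + 1 = 65
65 = (1,4,5)_6 → 1³ + 4³ + 5³ = 1 + 64 + 125 = 190
190 = (5,1,4)_6 → 5³ + 1³ + 4³ = 125 + 1 + 64 = 190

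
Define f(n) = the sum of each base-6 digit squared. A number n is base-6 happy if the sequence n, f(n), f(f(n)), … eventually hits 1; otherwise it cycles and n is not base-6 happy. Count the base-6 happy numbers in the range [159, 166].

1

159: 159 → 29 → 41 → 26 → 20 → 13 → 5 → 25 → 17 → 29  (repeats 29)
160: 160 → 36 → 1  (reaches 1)
161: 161 → 45 → 11 → 26 → 20 → 13 → 5 → 25 → 17 → 29 → 41 → 26  (repeats 26)
162: 162 → 25 → 17 → 29 → 41 → 26 → 20 → 13 → 5 → 25  (repeats 25)
163: 163 → 26 → 20 → 13 → 5 → 25 → 17 → 29 → 41 → 26  (repeats 26)
164: 164 → 29 → 41 → 26 → 20 → 13 → 5 → 25 → 17 → 29  (repeats 29)
165: 165 → 34 → 41 → 26 → 20 → 13 → 5 → 25 → 17 → 29 → 41  (repeats 41)
166: 166 → 41 → 26 → 20 → 13 → 5 → 25 → 17 → 29 → 41  (repeats 41)
base-6 happy: 160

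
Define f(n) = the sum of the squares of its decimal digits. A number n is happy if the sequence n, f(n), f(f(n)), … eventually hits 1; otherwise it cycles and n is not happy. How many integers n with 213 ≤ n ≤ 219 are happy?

1

213: 213 → 14 → 17 → 50 → 25 → 29 → 85 → 89 → 145 → 42 → 20 → 4 → 16 → 37 → 58 → 89  (repeats 89)
214: 214 → 21 → 5 → 25 → 29 → 85 → 89 → 145 → 42 → 20 → 4 → 16 → 37 → 58 → 89  (repeats 89)
215: 215 → 30 → 9 → 81 → 65 → 61 → 37 → 58 → 89 → 145 → 42 → 20 → 4 → 16 → 37  (repeats 37)
216: 216 → 41 → 17 → 50 → 25 → 29 → 85 → 89 → 145 → 42 → 20 → 4 → 16 → 37 → 58 → 89  (repeats 89)
217: 217 → 54 → 41 → 17 → 50 → 25 → 29 → 85 → 89 → 145 → 42 → 20 → 4 → 16 → 37 → 58 → 89  (repeats 89)
218: 218 → 69 → 117 → 51 → 26 → 40 → 16 → 37 → 58 → 89 → 145 → 42 → 20 → 4 → 16  (repeats 16)
219: 219 → 86 → 100 → 1  (reaches 1)
happy: 219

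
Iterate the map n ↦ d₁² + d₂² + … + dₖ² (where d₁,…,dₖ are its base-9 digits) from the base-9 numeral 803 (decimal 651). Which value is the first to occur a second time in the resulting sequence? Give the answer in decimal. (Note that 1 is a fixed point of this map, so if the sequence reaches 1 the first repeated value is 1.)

651 = (8,0,3)_9 → 8² + 0² + 3² = 64 + 0 + 9 = 73
73 = (8,1)_9 → 8² + 1² = 64 + 1 = 65
65 = (7,2)_9 → 7² + 2² = 49 + 4 = 53
53 = (5,8)_9 → 5² + 8² = 25 + 64 = 89
89 = (1,0,8)_9 → 1² + 0² + 8² = 1 + 0 + 64 = 65  — 65 already appeared earlier.

65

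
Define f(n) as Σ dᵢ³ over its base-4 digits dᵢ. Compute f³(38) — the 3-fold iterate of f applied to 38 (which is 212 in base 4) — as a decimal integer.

8

38 = (2,1,2)_4 → 2³ + 1³ + 2³ = 17
17 = (1,0,1)_4 → 1³ + 0³ + 1³ = 2
2 = (2)_4 → 2³ = 8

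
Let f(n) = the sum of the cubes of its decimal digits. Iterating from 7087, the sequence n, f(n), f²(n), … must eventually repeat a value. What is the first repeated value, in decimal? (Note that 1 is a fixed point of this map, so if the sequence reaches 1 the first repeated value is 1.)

7087 → 7³ + 0³ + 8³ + 7³ = 343 + 0 + 512 + 343 = 1198
1198 → 1³ + 1³ + 9³ + 8³ = 1 + 1 + 729 + 512 = 1243
1243 → 1³ + 2³ + 4³ + 3³ = 1 + 8 + 64 + 27 = 100
100 → 1³ + 0³ + 0³ = 1 + 0 + 0 = 1  — reached the fixed point 1.
1 → 1, so 1 is the first repeated value.

1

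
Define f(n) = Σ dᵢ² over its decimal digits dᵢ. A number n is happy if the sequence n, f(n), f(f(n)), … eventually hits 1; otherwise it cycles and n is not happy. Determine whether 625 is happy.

625 → 65
65 → 61
61 → 37
37 → 58
58 → 89
89 → 145
145 → 42
42 → 20
20 → 4
4 → 16
16 → 37  — 37 already seen; the sequence cycles without reaching 1.

not happy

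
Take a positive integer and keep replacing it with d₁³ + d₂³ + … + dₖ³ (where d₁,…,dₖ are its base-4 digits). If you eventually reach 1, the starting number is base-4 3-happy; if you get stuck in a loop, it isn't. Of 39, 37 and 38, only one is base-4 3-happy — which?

39: 39 → 36 → 9 → 9  — repeats 9 (not base-4 3-happy)
37: 37 → 10 → 16 → 1  — reaches 1 (base-4 3-happy)
38: 38 → 17 → 2 → 8 → 8  — repeats 8 (not base-4 3-happy)

37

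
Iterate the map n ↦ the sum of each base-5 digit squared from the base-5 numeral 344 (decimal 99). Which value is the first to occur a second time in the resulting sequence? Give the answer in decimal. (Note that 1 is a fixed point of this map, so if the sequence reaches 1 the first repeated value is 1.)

1

99 = (3,4,4)_5 → 3² + 4² + 4² = 9 + 16 + 16 = 41
41 = (1,3,1)_5 → 1² + 3² + 1² = 1 + 9 + 1 = 11
11 = (2,1)_5 → 2² + 1² = 4 + 1 = 5
5 = (1,0)_5 → 1² + 0² = 1 + 0 = 1  — reached the fixed point 1.
1 → 1, so 1 is the first repeated value.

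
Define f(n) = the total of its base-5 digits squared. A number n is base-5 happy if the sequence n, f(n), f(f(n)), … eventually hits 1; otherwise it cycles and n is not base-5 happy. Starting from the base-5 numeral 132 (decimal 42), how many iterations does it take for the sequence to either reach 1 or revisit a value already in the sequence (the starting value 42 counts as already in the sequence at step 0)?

42 = (1,3,2)_5 → 1² + 3² + 2² = 14
14 = (2,4)_5 → 2² + 4² = 20
20 = (4,0)_5 → 4² + 0² = 16
16 = (3,1)_5 → 3² + 1² = 10
10 = (2,0)_5 → 2² + 0² = 4
4 = (4)_5 → 4² = 16  — 16 repeats.
That took 6 steps.

6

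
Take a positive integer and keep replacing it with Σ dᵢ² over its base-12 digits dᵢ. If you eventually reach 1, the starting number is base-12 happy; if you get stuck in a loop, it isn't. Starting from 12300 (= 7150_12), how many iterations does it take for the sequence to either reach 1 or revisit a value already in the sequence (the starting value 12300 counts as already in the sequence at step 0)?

12300 = (7,1,5,0)_12 → 7² + 1² + 5² + 0² = 75
75 = (6,3)_12 → 6² + 3² = 45
45 = (3,9)_12 → 3² + 9² = 90
90 = (7,6)_12 → 7² + 6² = 85
85 = (7,1)_12 → 7² + 1² = 50
50 = (4,2)_12 → 4² + 2² = 20
20 = (1,8)_12 → 1² + 8² = 65
65 = (5,5)_12 → 5² + 5² = 50  — 50 repeats.
That took 8 steps.

8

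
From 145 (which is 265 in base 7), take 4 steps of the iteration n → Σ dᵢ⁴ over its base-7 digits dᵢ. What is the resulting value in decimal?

145 = (2,6,5)_7 → 2⁴ + 6⁴ + 5⁴ = 1937
1937 = (5,4,3,5)_7 → 5⁴ + 4⁴ + 3⁴ + 5⁴ = 1587
1587 = (4,4,2,5)_7 → 4⁴ + 4⁴ + 2⁴ + 5⁴ = 1153
1153 = (3,2,3,5)_7 → 3⁴ + 2⁴ + 3⁴ + 5⁴ = 803

803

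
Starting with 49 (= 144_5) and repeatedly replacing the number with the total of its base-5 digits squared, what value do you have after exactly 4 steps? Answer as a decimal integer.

49 = (1,4,4)_5 → 33
33 = (1,1,3)_5 → 11
11 = (2,1)_5 → 5
5 = (1,0)_5 → 1

1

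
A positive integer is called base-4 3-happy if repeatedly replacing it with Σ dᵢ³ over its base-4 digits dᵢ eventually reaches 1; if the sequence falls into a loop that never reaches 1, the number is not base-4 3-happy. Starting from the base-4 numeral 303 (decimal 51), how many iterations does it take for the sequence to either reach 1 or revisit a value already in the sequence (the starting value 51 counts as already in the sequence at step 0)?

51 = (3,0,3)_4 → 3³ + 0³ + 3³ = 54
54 = (3,1,2)_4 → 3³ + 1³ + 2³ = 36
36 = (2,1,0)_4 → 2³ + 1³ + 0³ = 9
9 = (2,1)_4 → 2³ + 1³ = 9  — 9 repeats.
That took 4 steps.

4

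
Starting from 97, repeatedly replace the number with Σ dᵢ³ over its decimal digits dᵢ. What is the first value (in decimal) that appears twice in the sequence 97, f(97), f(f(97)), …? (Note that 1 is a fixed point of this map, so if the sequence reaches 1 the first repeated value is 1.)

352

97 → 9³ + 7³ = 1072
1072 → 1³ + 0³ + 7³ + 2³ = 352
352 → 3³ + 5³ + 2³ = 160
160 → 1³ + 6³ + 0³ = 217
217 → 2³ + 1³ + 7³ = 352  — 352 already appeared earlier.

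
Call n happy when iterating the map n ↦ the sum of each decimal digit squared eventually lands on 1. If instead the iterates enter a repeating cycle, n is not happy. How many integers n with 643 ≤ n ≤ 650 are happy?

643: 643 → 61 → 37 → 58 → 89 → 145 → 42 → 20 → 4 → 16 → 37  — not happy
644: 644 → 68 → 100 → 1  — happy
645: 645 → 77 → 98 → 145 → 42 → 20 → 4 → 16 → 37 → 58 → 89 → 145  — not happy
646: 646 → 88 → 128 → 69 → 117 → 51 → 26 → 40 → 16 → 37 → 58 → 89 → 145 → 42 → 20 → 4 → 16  — not happy
647: 647 → 101 → 2 → 4 → 16 → 37 → 58 → 89 → 145 → 42 → 20 → 4  — not happy
648: 648 → 116 → 38 → 73 → 58 → 89 → 145 → 42 → 20 → 4 → 16 → 37 → 58  — not happy
649: 649 → 133 → 19 → 82 → 68 → 100 → 1  — happy
650: 650 → 61 → 37 → 58 → 89 → 145 → 42 → 20 → 4 → 16 → 37  — not happy
happy: 644, 649

2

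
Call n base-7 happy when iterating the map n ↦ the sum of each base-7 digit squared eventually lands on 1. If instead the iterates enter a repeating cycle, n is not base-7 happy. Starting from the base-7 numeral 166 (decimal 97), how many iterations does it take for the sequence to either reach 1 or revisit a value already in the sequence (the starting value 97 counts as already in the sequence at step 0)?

7

97 = (1,6,6)_7 → 1² + 6² + 6² = 1 + 36 + 36 = 73
73 = (1,3,3)_7 → 1² + 3² + 3² = 1 + 9 + 9 = 19
19 = (2,5)_7 → 2² + 5² = 4 + 25 = 29
29 = (4,1)_7 → 4² + 1² = 16 + 1 = 17
17 = (2,3)_7 → 2² + 3² = 4 + 9 = 13
13 = (1,6)_7 → 1² + 6² = 1 + 36 = 37
37 = (5,2)_7 → 5² + 2² = 25 + 4 = 29  — 29 repeats.
That took 7 steps.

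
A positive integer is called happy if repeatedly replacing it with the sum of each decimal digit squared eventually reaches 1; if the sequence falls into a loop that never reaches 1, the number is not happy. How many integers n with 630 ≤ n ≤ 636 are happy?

630: 630 → 45 → 41 → 17 → 50 → 25 → 29 → 85 → 89 → 145 → 42 → 20 → 4 → 16 → 37 → 58 → 89  — not happy
631: 631 → 46 → 52 → 29 → 85 → 89 → 145 → 42 → 20 → 4 → 16 → 37 → 58 → 89  — not happy
632: 632 → 49 → 97 → 130 → 10 → 1  — happy
633: 633 → 54 → 41 → 17 → 50 → 25 → 29 → 85 → 89 → 145 → 42 → 20 → 4 → 16 → 37 → 58 → 89  — not happy
634: 634 → 61 → 37 → 58 → 89 → 145 → 42 → 20 → 4 → 16 → 37  — not happy
635: 635 → 70 → 49 → 97 → 130 → 10 → 1  — happy
636: 636 → 81 → 65 → 61 → 37 → 58 → 89 → 145 → 42 → 20 → 4 → 16 → 37  — not happy
happy: 632, 635

2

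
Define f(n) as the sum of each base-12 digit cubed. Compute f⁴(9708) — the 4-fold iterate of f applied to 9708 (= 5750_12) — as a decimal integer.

9708 = (5,7,5,0)_12 → 5³ + 7³ + 5³ + 0³ = 593
593 = (4,1,5)_12 → 4³ + 1³ + 5³ = 190
190 = (1,3,10)_12 → 1³ + 3³ + 10³ = 1028
1028 = (7,1,8)_12 → 7³ + 1³ + 8³ = 856

856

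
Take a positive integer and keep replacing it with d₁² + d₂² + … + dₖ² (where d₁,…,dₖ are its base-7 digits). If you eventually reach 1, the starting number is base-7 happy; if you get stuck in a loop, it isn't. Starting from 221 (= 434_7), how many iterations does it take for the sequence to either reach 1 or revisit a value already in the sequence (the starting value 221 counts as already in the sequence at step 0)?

221 = (4,3,4)_7 → 4² + 3² + 4² = 41
41 = (5,6)_7 → 5² + 6² = 61
61 = (1,1,5)_7 → 1² + 1² + 5² = 27
27 = (3,6)_7 → 3² + 6² = 45
45 = (6,3)_7 → 6² + 3² = 45  — 45 repeats.
That took 5 steps.

5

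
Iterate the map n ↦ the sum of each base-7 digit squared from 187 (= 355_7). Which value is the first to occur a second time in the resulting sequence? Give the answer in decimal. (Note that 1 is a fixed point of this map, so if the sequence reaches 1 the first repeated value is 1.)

187 = (3,5,5)_7 → 3² + 5² + 5² = 9 + 25 + 25 = 59
59 = (1,1,3)_7 → 1² + 1² + 3² = 1 + 1 + 9 = 11
11 = (1,4)_7 → 1² + 4² = 1 + 16 = 17
17 = (2,3)_7 → 2² + 3² = 4 + 9 = 13
13 = (1,6)_7 → 1² + 6² = 1 + 36 = 37
37 = (5,2)_7 → 5² + 2² = 25 + 4 = 29
29 = (4,1)_7 → 4² + 1² = 16 + 1 = 17  — 17 already appeared earlier.

17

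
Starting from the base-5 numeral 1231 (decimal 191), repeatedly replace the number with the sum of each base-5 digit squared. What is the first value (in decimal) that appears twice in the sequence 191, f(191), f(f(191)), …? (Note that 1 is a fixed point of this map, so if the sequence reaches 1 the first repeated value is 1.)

13

191 = (1,2,3,1)_5 → 1² + 2² + 3² + 1² = 15
15 = (3,0)_5 → 3² + 0² = 9
9 = (1,4)_5 → 1² + 4² = 17
17 = (3,2)_5 → 3² + 2² = 13
13 = (2,3)_5 → 2² + 3² = 13  — 13 already appeared earlier.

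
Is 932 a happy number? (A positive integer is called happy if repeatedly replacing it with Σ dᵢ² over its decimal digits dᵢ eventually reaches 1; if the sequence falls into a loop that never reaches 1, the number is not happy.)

happy

932 → 94
94 → 97
97 → 130
130 → 10
10 → 1  — reached 1.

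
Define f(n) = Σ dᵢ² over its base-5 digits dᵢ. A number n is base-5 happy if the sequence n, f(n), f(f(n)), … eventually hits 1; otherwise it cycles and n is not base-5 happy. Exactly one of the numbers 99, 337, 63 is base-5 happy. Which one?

99

99: 99 → 41 → 11 → 5 → 1  — reaches 1 (base-5 happy)
337: 337 → 21 → 17 → 13 → 13  — repeats 13 (not base-5 happy)
63: 63 → 17 → 13 → 13  — repeats 13 (not base-5 happy)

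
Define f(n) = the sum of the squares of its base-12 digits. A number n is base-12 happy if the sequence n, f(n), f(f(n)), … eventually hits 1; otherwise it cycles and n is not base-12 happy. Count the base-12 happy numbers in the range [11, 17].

11: 11 → 121 → 101 → 89 → 74 → 40 → 25 → 5 → 25  — not base-12 happy
12: 12 → 1  — base-12 happy
13: 13 → 2 → 4 → 16 → 17 → 26 → 8 → 64 → 41 → 34 → 104 → 128 → 164 → 66 → 61 → 26  — not base-12 happy
14: 14 → 5 → 25 → 5  — not base-12 happy
15: 15 → 10 → 100 → 80 → 100  — not base-12 happy
16: 16 → 17 → 26 → 8 → 64 → 41 → 34 → 104 → 128 → 164 → 66 → 61 → 26  — not base-12 happy
17: 17 → 26 → 8 → 64 → 41 → 34 → 104 → 128 → 164 → 66 → 61 → 26  — not base-12 happy
base-12 happy: 12

1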